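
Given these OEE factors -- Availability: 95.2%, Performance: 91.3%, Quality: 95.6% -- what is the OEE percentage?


Formula: OEE = Availability * Performance * Quality / 10000
A * P = 95.2% * 91.3% / 100 = 86.92%
OEE = 86.92% * 95.6% / 100 = 83.1%

83.1%


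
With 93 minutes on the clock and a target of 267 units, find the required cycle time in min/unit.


Formula: CT = Available Time / Number of Units
CT = 93 min / 267 units
CT = 0.35 min/unit

0.35 min/unit


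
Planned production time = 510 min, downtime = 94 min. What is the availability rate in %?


Formula: Availability = (Planned Time - Downtime) / Planned Time * 100
Uptime = 510 - 94 = 416 min
Availability = 416 / 510 * 100 = 81.6%

81.6%


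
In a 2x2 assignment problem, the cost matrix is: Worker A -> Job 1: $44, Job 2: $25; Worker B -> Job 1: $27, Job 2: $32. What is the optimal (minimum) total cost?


Option 1: A->1 + B->2 = $44 + $32 = $76
Option 2: A->2 + B->1 = $25 + $27 = $52
Min cost = min($76, $52) = $52

$52


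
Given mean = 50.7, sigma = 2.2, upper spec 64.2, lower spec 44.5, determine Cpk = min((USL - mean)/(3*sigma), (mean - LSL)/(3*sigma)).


Cpu = (64.2 - 50.7) / (3 * 2.2) = 2.05
Cpl = (50.7 - 44.5) / (3 * 2.2) = 0.94
Cpk = min(2.05, 0.94) = 0.94

0.94


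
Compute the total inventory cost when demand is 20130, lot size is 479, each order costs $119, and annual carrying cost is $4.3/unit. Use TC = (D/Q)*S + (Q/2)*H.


TC = 20130/479 * 119 + 479/2 * 4.3

$6030.83


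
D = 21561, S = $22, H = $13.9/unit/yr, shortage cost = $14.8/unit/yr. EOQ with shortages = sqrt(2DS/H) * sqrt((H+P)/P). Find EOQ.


Formula: EOQ* = sqrt(2DS/H) * sqrt((H+P)/P)
Base EOQ = sqrt(2*21561*22/13.9) = 261.25 units
Correction = sqrt((13.9+14.8)/14.8) = 1.39255
EOQ* = 261.25 * 1.39255 = 363.8 units

363.8 units


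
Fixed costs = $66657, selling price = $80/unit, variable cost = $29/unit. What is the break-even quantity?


Formula: BEQ = Fixed Costs / (Price - Variable Cost)
Contribution margin = $80 - $29 = $51/unit
BEQ = ceil($66657 / $51/unit) = ceil(1307.0) = 1307 units

1307 units


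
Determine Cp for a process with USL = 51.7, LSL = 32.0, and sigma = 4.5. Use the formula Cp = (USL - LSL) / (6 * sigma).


Cp = (51.7 - 32.0) / (6 * 4.5)

0.73


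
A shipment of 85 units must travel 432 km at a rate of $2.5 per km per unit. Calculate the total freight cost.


TC = dist * cost * units = 432 * 2.5 * 85 = $91800.00

$91800.00


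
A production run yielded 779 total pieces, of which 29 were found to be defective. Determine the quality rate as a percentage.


Formula: Quality Rate = Good Pieces / Total Pieces * 100
Good pieces = 779 - 29 = 750
QR = 750 / 779 * 100 = 96.3%

96.3%


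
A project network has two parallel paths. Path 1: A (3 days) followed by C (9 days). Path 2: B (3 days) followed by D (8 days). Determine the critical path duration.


Path 1 = 3 + 9 = 12 days
Path 2 = 3 + 8 = 11 days
Duration = max(12, 11) = 12 days

12 days


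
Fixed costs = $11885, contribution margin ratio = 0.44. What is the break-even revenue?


Formula: BER = Fixed Costs / Contribution Margin Ratio
BER = $11885 / 0.44
BER = $27011.36 (to the nearest cent)

$27011.36


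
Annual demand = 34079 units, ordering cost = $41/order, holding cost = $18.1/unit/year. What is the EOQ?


Formula: EOQ = sqrt(2 * D * S / H)
Numerator: 2 * 34079 * 41 = 2794478
2DS/H = 2794478 / 18.1 = 154391.0
EOQ = sqrt(154391.0) = 392.9 units

392.9 units


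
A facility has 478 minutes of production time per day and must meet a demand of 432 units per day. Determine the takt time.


Formula: Takt Time = Available Production Time / Customer Demand
Takt = 478 min/day / 432 units/day
Takt = 1.11 min/unit

1.11 min/unit


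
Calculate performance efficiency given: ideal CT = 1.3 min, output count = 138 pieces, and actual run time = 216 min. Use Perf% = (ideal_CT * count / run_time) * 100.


Formula: Performance = (Ideal CT * Total Count) / Run Time * 100
Ideal output time = 1.3 * 138 = 179.4 min
Performance = 179.4 / 216 * 100 = 83.1%

83.1%


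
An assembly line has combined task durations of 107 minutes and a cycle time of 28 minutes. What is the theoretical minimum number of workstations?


Formula: N_min = ceil(Sum of Task Times / Cycle Time)
N_min = ceil(107 min / 28 min) = ceil(3.8214)
N_min = 4 stations

4


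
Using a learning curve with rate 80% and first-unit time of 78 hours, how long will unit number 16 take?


Formula: T_n = T_1 * (learning_rate)^(log2(n)) where learning_rate = rate/100
Doublings = log2(16) = 4
T_n = 78 * 0.8^4
T_n = 78 * 0.4096 = 31.9 hours

31.9 hours


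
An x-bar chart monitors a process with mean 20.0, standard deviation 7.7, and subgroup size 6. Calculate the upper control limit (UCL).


UCL = 20.0 + 3 * 7.7 / sqrt(6)

29.43


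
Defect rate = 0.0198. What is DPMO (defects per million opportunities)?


DPMO = defect_rate * 1000000 = 0.0198 * 1000000

19800


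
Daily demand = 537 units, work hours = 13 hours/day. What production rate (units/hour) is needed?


Formula: Production Rate = Daily Demand / Available Hours
Rate = 537 units/day / 13 hours/day
Rate = 41.3 units/hour

41.3 units/hour


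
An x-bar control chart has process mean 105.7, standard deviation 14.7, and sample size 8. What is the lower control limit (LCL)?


LCL = 105.7 - 3 * 14.7 / sqrt(8)

90.11


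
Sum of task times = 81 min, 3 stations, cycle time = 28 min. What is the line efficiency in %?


Formula: Efficiency = Sum of Task Times / (N_stations * CT) * 100
Total station capacity = 3 stations * 28 min = 84 min
Efficiency = 81 / 84 * 100 = 96.4%

96.4%


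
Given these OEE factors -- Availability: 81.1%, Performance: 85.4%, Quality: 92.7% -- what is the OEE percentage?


Formula: OEE = Availability * Performance * Quality / 10000
A * P = 81.1% * 85.4% / 100 = 69.26%
OEE = 69.26% * 92.7% / 100 = 64.2%

64.2%


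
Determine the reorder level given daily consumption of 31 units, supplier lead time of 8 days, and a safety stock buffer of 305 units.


Formula: ROP = (Daily Demand * Lead Time) + Safety Stock
Demand during lead time = 31 * 8 = 248 units
ROP = 248 + 305 = 553 units

553 units


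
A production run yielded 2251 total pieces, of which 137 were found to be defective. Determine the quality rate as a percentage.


Formula: Quality Rate = Good Pieces / Total Pieces * 100
Good pieces = 2251 - 137 = 2114
QR = 2114 / 2251 * 100 = 93.9%

93.9%


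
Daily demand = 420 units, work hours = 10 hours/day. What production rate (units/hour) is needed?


Formula: Production Rate = Daily Demand / Available Hours
Rate = 420 units/day / 10 hours/day
Rate = 42.0 units/hour

42.0 units/hour


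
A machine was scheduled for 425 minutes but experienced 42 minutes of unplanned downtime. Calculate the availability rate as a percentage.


Formula: Availability = (Planned Time - Downtime) / Planned Time * 100
Uptime = 425 - 42 = 383 min
Availability = 383 / 425 * 100 = 90.1%

90.1%


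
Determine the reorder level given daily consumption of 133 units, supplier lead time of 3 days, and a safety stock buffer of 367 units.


Formula: ROP = (Daily Demand * Lead Time) + Safety Stock
Demand during lead time = 133 * 3 = 399 units
ROP = 399 + 367 = 766 units

766 units


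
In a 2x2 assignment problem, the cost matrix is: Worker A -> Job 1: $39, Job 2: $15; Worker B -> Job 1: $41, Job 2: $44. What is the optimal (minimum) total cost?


Option 1: A->1 + B->2 = $39 + $44 = $83
Option 2: A->2 + B->1 = $15 + $41 = $56
Min cost = min($83, $56) = $56

$56


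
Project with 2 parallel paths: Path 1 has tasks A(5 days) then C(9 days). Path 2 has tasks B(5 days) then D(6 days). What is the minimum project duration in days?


Path 1 = 5 + 9 = 14 days
Path 2 = 5 + 6 = 11 days
Duration = max(14, 11) = 14 days

14 days


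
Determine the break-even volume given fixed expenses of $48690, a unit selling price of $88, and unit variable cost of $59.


Formula: BEQ = Fixed Costs / (Price - Variable Cost)
Contribution margin = $88 - $59 = $29/unit
BEQ = ceil($48690 / $29/unit) = ceil(1678.97) = 1679 units

1679 units


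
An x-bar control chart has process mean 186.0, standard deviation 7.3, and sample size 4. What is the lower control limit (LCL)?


LCL = 186.0 - 3 * 7.3 / sqrt(4)

175.05


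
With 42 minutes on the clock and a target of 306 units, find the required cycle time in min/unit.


Formula: CT = Available Time / Number of Units
CT = 42 min / 306 units
CT = 0.14 min/unit

0.14 min/unit


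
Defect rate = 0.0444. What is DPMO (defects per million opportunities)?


DPMO = defect_rate * 1000000 = 0.0444 * 1000000

44400


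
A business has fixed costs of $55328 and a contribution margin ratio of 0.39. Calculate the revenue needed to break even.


Formula: BER = Fixed Costs / Contribution Margin Ratio
BER = $55328 / 0.39
BER = $141866.67 (to the nearest cent)

$141866.67


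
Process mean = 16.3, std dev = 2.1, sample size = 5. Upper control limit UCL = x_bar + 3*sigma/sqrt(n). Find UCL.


UCL = 16.3 + 3 * 2.1 / sqrt(5)

19.12


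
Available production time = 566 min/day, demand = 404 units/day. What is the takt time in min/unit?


Formula: Takt Time = Available Production Time / Customer Demand
Takt = 566 min/day / 404 units/day
Takt = 1.4 min/unit

1.4 min/unit


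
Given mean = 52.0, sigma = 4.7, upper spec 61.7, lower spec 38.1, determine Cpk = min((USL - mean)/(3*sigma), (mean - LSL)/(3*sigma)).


Cpu = (61.7 - 52.0) / (3 * 4.7) = 0.69
Cpl = (52.0 - 38.1) / (3 * 4.7) = 0.99
Cpk = min(0.69, 0.99) = 0.69

0.69


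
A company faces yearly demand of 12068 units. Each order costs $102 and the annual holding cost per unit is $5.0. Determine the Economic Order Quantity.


Formula: EOQ = sqrt(2 * D * S / H)
Numerator: 2 * 12068 * 102 = 2461872
2DS/H = 2461872 / 5.0 = 492374.4
EOQ = sqrt(492374.4) = 701.7 units

701.7 units


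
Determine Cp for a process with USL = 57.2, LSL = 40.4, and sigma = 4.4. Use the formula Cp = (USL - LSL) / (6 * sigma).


Cp = (57.2 - 40.4) / (6 * 4.4)

0.64


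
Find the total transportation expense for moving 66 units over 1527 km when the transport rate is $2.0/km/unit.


TC = dist * cost * units = 1527 * 2.0 * 66 = $201564.00

$201564.00


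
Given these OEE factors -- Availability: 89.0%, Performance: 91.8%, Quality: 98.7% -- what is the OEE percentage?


Formula: OEE = Availability * Performance * Quality / 10000
A * P = 89.0% * 91.8% / 100 = 81.7%
OEE = 81.7% * 98.7% / 100 = 80.6%

80.6%


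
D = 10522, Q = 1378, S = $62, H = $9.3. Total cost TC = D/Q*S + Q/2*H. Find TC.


TC = 10522/1378 * 62 + 1378/2 * 9.3

$6881.11


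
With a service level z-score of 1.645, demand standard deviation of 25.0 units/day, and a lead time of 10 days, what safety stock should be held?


Formula: SS = z * sigma_d * sqrt(LT)
sqrt(LT) = sqrt(10) = 3.1623
SS = 1.645 * 25.0 * 3.1623
SS = 130.0 units

130.0 units


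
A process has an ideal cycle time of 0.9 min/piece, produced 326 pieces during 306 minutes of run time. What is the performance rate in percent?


Formula: Performance = (Ideal CT * Total Count) / Run Time * 100
Ideal output time = 0.9 * 326 = 293.4 min
Performance = 293.4 / 306 * 100 = 95.9%

95.9%


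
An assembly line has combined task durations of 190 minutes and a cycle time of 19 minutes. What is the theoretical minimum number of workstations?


Formula: N_min = ceil(Sum of Task Times / Cycle Time)
N_min = ceil(190 min / 19 min) = ceil(10.0)
N_min = 10 stations

10


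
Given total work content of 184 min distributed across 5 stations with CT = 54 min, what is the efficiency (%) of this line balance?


Formula: Efficiency = Sum of Task Times / (N_stations * CT) * 100
Total station capacity = 5 stations * 54 min = 270 min
Efficiency = 184 / 270 * 100 = 68.1%

68.1%


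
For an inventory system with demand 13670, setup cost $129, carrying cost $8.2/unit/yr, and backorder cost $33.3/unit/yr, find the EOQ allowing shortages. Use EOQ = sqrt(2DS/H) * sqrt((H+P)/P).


Formula: EOQ* = sqrt(2DS/H) * sqrt((H+P)/P)
Base EOQ = sqrt(2*13670*129/8.2) = 655.82 units
Correction = sqrt((8.2+33.3)/33.3) = 1.11635
EOQ* = 655.82 * 1.11635 = 732.1 units

732.1 units


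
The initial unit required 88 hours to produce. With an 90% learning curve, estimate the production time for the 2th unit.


Formula: T_n = T_1 * (learning_rate)^(log2(n)) where learning_rate = rate/100
Doublings = log2(2) = 1
T_n = 88 * 0.9^1
T_n = 88 * 0.9 = 79.2 hours

79.2 hours


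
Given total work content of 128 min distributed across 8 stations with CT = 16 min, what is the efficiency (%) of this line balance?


Formula: Efficiency = Sum of Task Times / (N_stations * CT) * 100
Total station capacity = 8 stations * 16 min = 128 min
Efficiency = 128 / 128 * 100 = 100.0%

100.0%


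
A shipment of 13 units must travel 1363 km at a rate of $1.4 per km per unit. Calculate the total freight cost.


TC = dist * cost * units = 1363 * 1.4 * 13 = $24806.60

$24806.60


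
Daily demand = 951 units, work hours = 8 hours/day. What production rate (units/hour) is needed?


Formula: Production Rate = Daily Demand / Available Hours
Rate = 951 units/day / 8 hours/day
Rate = 118.9 units/hour

118.9 units/hour


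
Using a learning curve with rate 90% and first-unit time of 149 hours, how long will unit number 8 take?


Formula: T_n = T_1 * (learning_rate)^(log2(n)) where learning_rate = rate/100
Doublings = log2(8) = 3
T_n = 149 * 0.9^3
T_n = 149 * 0.729 = 108.6 hours

108.6 hours


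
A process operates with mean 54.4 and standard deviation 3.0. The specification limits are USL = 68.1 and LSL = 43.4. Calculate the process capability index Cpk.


Cpu = (68.1 - 54.4) / (3 * 3.0) = 1.52
Cpl = (54.4 - 43.4) / (3 * 3.0) = 1.22
Cpk = min(1.52, 1.22) = 1.22

1.22


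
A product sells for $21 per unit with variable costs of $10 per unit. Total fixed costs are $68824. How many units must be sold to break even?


Formula: BEQ = Fixed Costs / (Price - Variable Cost)
Contribution margin = $21 - $10 = $11/unit
BEQ = ceil($68824 / $11/unit) = ceil(6256.73) = 6257 units

6257 units


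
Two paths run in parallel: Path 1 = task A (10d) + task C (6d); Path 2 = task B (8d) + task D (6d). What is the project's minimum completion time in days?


Path 1 = 10 + 6 = 16 days
Path 2 = 8 + 6 = 14 days
Duration = max(16, 14) = 16 days

16 days


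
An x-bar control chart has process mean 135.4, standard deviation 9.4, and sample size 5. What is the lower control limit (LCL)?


LCL = 135.4 - 3 * 9.4 / sqrt(5)

122.79


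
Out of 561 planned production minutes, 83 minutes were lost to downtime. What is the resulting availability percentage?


Formula: Availability = (Planned Time - Downtime) / Planned Time * 100
Uptime = 561 - 83 = 478 min
Availability = 478 / 561 * 100 = 85.2%

85.2%


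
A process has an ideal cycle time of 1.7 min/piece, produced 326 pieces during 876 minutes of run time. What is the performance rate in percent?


Formula: Performance = (Ideal CT * Total Count) / Run Time * 100
Ideal output time = 1.7 * 326 = 554.2 min
Performance = 554.2 / 876 * 100 = 63.3%

63.3%


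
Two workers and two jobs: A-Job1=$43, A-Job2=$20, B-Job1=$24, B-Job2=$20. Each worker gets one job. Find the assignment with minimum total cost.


Option 1: A->1 + B->2 = $43 + $20 = $63
Option 2: A->2 + B->1 = $20 + $24 = $44
Min cost = min($63, $44) = $44

$44


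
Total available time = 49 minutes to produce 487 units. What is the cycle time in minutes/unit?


Formula: CT = Available Time / Number of Units
CT = 49 min / 487 units
CT = 0.1 min/unit

0.1 min/unit


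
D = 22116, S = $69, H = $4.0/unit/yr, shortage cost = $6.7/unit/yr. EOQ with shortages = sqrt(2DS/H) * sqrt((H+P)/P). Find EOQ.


Formula: EOQ* = sqrt(2DS/H) * sqrt((H+P)/P)
Base EOQ = sqrt(2*22116*69/4.0) = 873.5 units
Correction = sqrt((4.0+6.7)/6.7) = 1.26373
EOQ* = 873.5 * 1.26373 = 1103.9 units

1103.9 units


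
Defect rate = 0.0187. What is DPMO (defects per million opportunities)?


DPMO = defect_rate * 1000000 = 0.0187 * 1000000

18700


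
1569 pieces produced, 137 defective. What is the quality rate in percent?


Formula: Quality Rate = Good Pieces / Total Pieces * 100
Good pieces = 1569 - 137 = 1432
QR = 1432 / 1569 * 100 = 91.3%

91.3%


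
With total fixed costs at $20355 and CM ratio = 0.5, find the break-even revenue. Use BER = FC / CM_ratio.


Formula: BER = Fixed Costs / Contribution Margin Ratio
BER = $20355 / 0.5
BER = $40710.00 (to the nearest cent)

$40710.00


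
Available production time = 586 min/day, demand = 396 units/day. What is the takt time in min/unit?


Formula: Takt Time = Available Production Time / Customer Demand
Takt = 586 min/day / 396 units/day
Takt = 1.48 min/unit

1.48 min/unit


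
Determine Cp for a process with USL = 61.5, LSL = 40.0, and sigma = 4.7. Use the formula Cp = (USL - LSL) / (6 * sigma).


Cp = (61.5 - 40.0) / (6 * 4.7)

0.76


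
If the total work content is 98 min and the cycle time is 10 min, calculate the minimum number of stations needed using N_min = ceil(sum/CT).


Formula: N_min = ceil(Sum of Task Times / Cycle Time)
N_min = ceil(98 min / 10 min) = ceil(9.8)
N_min = 10 stations

10


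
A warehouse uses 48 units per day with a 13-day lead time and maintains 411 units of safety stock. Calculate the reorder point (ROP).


Formula: ROP = (Daily Demand * Lead Time) + Safety Stock
Demand during lead time = 48 * 13 = 624 units
ROP = 624 + 411 = 1035 units

1035 units


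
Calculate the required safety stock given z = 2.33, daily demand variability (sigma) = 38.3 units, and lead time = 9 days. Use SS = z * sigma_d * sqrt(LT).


Formula: SS = z * sigma_d * sqrt(LT)
sqrt(LT) = sqrt(9) = 3.0
SS = 2.33 * 38.3 * 3.0
SS = 267.7 units

267.7 units


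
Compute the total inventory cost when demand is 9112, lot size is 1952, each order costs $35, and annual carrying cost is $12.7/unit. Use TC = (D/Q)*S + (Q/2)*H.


TC = 9112/1952 * 35 + 1952/2 * 12.7

$12558.58


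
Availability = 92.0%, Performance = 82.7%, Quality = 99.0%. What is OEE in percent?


Formula: OEE = Availability * Performance * Quality / 10000
A * P = 92.0% * 82.7% / 100 = 76.08%
OEE = 76.08% * 99.0% / 100 = 75.3%

75.3%


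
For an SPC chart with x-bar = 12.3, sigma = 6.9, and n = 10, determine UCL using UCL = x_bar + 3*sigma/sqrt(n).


UCL = 12.3 + 3 * 6.9 / sqrt(10)

18.85


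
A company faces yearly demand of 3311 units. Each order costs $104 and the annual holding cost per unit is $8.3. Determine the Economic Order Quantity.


Formula: EOQ = sqrt(2 * D * S / H)
Numerator: 2 * 3311 * 104 = 688688
2DS/H = 688688 / 8.3 = 82974.5
EOQ = sqrt(82974.5) = 288.1 units

288.1 units


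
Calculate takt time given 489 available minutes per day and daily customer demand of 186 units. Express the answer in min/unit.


Formula: Takt Time = Available Production Time / Customer Demand
Takt = 489 min/day / 186 units/day
Takt = 2.63 min/unit

2.63 min/unit


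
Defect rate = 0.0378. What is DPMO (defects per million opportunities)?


DPMO = defect_rate * 1000000 = 0.0378 * 1000000

37800


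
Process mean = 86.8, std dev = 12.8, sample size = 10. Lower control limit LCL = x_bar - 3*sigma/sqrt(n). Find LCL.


LCL = 86.8 - 3 * 12.8 / sqrt(10)

74.66


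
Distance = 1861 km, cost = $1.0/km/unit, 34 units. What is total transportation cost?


TC = dist * cost * units = 1861 * 1.0 * 34 = $63274.00

$63274.00


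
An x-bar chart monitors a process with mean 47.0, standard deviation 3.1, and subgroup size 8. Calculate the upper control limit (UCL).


UCL = 47.0 + 3 * 3.1 / sqrt(8)

50.29


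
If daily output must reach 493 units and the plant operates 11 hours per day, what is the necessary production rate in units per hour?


Formula: Production Rate = Daily Demand / Available Hours
Rate = 493 units/day / 11 hours/day
Rate = 44.8 units/hour

44.8 units/hour


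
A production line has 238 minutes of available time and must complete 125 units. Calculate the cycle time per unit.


Formula: CT = Available Time / Number of Units
CT = 238 min / 125 units
CT = 1.9 min/unit

1.9 min/unit


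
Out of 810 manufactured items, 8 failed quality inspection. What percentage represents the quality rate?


Formula: Quality Rate = Good Pieces / Total Pieces * 100
Good pieces = 810 - 8 = 802
QR = 802 / 810 * 100 = 99.0%

99.0%


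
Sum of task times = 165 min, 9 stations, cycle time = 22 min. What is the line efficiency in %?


Formula: Efficiency = Sum of Task Times / (N_stations * CT) * 100
Total station capacity = 9 stations * 22 min = 198 min
Efficiency = 165 / 198 * 100 = 83.3%

83.3%


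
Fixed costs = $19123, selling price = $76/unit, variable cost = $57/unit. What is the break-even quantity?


Formula: BEQ = Fixed Costs / (Price - Variable Cost)
Contribution margin = $76 - $57 = $19/unit
BEQ = ceil($19123 / $19/unit) = ceil(1006.47) = 1007 units

1007 units


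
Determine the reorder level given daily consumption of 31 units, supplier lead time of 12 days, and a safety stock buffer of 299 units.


Formula: ROP = (Daily Demand * Lead Time) + Safety Stock
Demand during lead time = 31 * 12 = 372 units
ROP = 372 + 299 = 671 units

671 units


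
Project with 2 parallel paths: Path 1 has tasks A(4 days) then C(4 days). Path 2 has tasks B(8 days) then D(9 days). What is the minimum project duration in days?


Path 1 = 4 + 4 = 8 days
Path 2 = 8 + 9 = 17 days
Duration = max(8, 17) = 17 days

17 days


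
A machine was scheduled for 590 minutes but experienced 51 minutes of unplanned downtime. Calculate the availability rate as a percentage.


Formula: Availability = (Planned Time - Downtime) / Planned Time * 100
Uptime = 590 - 51 = 539 min
Availability = 539 / 590 * 100 = 91.4%

91.4%


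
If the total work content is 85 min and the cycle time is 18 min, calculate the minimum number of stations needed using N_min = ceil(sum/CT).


Formula: N_min = ceil(Sum of Task Times / Cycle Time)
N_min = ceil(85 min / 18 min) = ceil(4.7222)
N_min = 5 stations

5


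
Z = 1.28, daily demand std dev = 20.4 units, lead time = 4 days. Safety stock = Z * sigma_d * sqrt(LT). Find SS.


Formula: SS = z * sigma_d * sqrt(LT)
sqrt(LT) = sqrt(4) = 2.0
SS = 1.28 * 20.4 * 2.0
SS = 52.2 units

52.2 units


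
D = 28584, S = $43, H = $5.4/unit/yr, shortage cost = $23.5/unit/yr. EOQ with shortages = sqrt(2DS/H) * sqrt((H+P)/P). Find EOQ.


Formula: EOQ* = sqrt(2DS/H) * sqrt((H+P)/P)
Base EOQ = sqrt(2*28584*43/5.4) = 674.7 units
Correction = sqrt((5.4+23.5)/23.5) = 1.10896
EOQ* = 674.7 * 1.10896 = 748.2 units

748.2 units


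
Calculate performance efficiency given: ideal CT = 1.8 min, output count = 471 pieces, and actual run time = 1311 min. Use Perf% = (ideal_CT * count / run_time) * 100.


Formula: Performance = (Ideal CT * Total Count) / Run Time * 100
Ideal output time = 1.8 * 471 = 847.8 min
Performance = 847.8 / 1311 * 100 = 64.7%

64.7%


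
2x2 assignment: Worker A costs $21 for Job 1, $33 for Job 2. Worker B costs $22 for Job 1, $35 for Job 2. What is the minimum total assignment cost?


Option 1: A->1 + B->2 = $21 + $35 = $56
Option 2: A->2 + B->1 = $33 + $22 = $55
Min cost = min($56, $55) = $55

$55


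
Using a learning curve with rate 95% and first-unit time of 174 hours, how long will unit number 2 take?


Formula: T_n = T_1 * (learning_rate)^(log2(n)) where learning_rate = rate/100
Doublings = log2(2) = 1
T_n = 174 * 0.95^1
T_n = 174 * 0.95 = 165.3 hours

165.3 hours


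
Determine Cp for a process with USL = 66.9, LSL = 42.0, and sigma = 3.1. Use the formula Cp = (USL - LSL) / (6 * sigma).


Cp = (66.9 - 42.0) / (6 * 3.1)

1.34


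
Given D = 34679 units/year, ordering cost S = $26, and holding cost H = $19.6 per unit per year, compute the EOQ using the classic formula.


Formula: EOQ = sqrt(2 * D * S / H)
Numerator: 2 * 34679 * 26 = 1803308
2DS/H = 1803308 / 19.6 = 92005.5
EOQ = sqrt(92005.5) = 303.3 units

303.3 units


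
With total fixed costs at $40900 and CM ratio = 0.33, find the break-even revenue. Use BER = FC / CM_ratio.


Formula: BER = Fixed Costs / Contribution Margin Ratio
BER = $40900 / 0.33
BER = $123939.39 (to the nearest cent)

$123939.39


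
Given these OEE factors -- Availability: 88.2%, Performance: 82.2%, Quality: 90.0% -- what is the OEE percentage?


Formula: OEE = Availability * Performance * Quality / 10000
A * P = 88.2% * 82.2% / 100 = 72.5%
OEE = 72.5% * 90.0% / 100 = 65.3%

65.3%


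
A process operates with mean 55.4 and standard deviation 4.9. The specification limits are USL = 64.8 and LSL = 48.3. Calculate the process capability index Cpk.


Cpu = (64.8 - 55.4) / (3 * 4.9) = 0.64
Cpl = (55.4 - 48.3) / (3 * 4.9) = 0.48
Cpk = min(0.64, 0.48) = 0.48

0.48


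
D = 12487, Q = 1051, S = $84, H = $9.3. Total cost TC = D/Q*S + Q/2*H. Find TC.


TC = 12487/1051 * 84 + 1051/2 * 9.3

$5885.16


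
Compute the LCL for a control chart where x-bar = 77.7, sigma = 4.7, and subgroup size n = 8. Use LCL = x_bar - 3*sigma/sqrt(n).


LCL = 77.7 - 3 * 4.7 / sqrt(8)

72.71


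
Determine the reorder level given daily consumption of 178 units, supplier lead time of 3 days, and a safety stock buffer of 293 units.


Formula: ROP = (Daily Demand * Lead Time) + Safety Stock
Demand during lead time = 178 * 3 = 534 units
ROP = 534 + 293 = 827 units

827 units


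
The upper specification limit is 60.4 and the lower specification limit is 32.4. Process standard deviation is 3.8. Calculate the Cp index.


Cp = (60.4 - 32.4) / (6 * 3.8)

1.23


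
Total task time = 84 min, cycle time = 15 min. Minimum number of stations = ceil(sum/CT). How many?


Formula: N_min = ceil(Sum of Task Times / Cycle Time)
N_min = ceil(84 min / 15 min) = ceil(5.6)
N_min = 6 stations

6


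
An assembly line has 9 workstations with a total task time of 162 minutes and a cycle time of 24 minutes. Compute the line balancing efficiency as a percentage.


Formula: Efficiency = Sum of Task Times / (N_stations * CT) * 100
Total station capacity = 9 stations * 24 min = 216 min
Efficiency = 162 / 216 * 100 = 75.0%

75.0%


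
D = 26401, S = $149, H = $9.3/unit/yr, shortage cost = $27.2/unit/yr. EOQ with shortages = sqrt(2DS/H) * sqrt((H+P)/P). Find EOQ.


Formula: EOQ* = sqrt(2DS/H) * sqrt((H+P)/P)
Base EOQ = sqrt(2*26401*149/9.3) = 919.76 units
Correction = sqrt((9.3+27.2)/27.2) = 1.15841
EOQ* = 919.76 * 1.15841 = 1065.5 units

1065.5 units


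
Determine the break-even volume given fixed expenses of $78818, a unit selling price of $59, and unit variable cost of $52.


Formula: BEQ = Fixed Costs / (Price - Variable Cost)
Contribution margin = $59 - $52 = $7/unit
BEQ = ceil($78818 / $7/unit) = ceil(11259.71) = 11260 units

11260 units


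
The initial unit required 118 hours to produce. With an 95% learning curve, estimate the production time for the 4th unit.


Formula: T_n = T_1 * (learning_rate)^(log2(n)) where learning_rate = rate/100
Doublings = log2(4) = 2
T_n = 118 * 0.95^2
T_n = 118 * 0.9025 = 106.5 hours

106.5 hours


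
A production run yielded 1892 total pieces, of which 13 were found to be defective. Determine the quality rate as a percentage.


Formula: Quality Rate = Good Pieces / Total Pieces * 100
Good pieces = 1892 - 13 = 1879
QR = 1879 / 1892 * 100 = 99.3%

99.3%


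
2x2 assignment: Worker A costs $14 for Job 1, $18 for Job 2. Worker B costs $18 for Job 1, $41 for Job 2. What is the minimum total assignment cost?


Option 1: A->1 + B->2 = $14 + $41 = $55
Option 2: A->2 + B->1 = $18 + $18 = $36
Min cost = min($55, $36) = $36

$36


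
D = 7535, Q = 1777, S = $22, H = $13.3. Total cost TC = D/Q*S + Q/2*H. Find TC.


TC = 7535/1777 * 22 + 1777/2 * 13.3

$11910.34


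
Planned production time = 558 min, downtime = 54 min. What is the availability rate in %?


Formula: Availability = (Planned Time - Downtime) / Planned Time * 100
Uptime = 558 - 54 = 504 min
Availability = 504 / 558 * 100 = 90.3%

90.3%


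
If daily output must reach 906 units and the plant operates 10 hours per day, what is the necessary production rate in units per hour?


Formula: Production Rate = Daily Demand / Available Hours
Rate = 906 units/day / 10 hours/day
Rate = 90.6 units/hour

90.6 units/hour


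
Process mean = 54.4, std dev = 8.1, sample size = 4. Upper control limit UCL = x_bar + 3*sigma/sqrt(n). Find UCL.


UCL = 54.4 + 3 * 8.1 / sqrt(4)

66.55


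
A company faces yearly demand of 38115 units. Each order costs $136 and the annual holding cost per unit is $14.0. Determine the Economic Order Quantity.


Formula: EOQ = sqrt(2 * D * S / H)
Numerator: 2 * 38115 * 136 = 10367280
2DS/H = 10367280 / 14.0 = 740520.0
EOQ = sqrt(740520.0) = 860.5 units

860.5 units


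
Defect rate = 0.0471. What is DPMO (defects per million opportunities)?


DPMO = defect_rate * 1000000 = 0.0471 * 1000000

47100


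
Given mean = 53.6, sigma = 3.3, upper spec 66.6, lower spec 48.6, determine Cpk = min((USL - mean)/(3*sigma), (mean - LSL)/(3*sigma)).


Cpu = (66.6 - 53.6) / (3 * 3.3) = 1.31
Cpl = (53.6 - 48.6) / (3 * 3.3) = 0.51
Cpk = min(1.31, 0.51) = 0.51

0.51


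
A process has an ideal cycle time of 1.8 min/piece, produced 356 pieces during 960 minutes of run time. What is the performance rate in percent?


Formula: Performance = (Ideal CT * Total Count) / Run Time * 100
Ideal output time = 1.8 * 356 = 640.8 min
Performance = 640.8 / 960 * 100 = 66.8%

66.8%


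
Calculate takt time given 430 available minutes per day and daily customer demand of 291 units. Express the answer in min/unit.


Formula: Takt Time = Available Production Time / Customer Demand
Takt = 430 min/day / 291 units/day
Takt = 1.48 min/unit

1.48 min/unit


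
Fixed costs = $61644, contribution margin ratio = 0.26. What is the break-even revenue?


Formula: BER = Fixed Costs / Contribution Margin Ratio
BER = $61644 / 0.26
BER = $237092.31 (to the nearest cent)

$237092.31


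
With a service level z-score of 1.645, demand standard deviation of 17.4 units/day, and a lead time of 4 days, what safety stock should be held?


Formula: SS = z * sigma_d * sqrt(LT)
sqrt(LT) = sqrt(4) = 2.0
SS = 1.645 * 17.4 * 2.0
SS = 57.2 units

57.2 units


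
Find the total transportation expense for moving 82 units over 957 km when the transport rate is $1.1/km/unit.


TC = dist * cost * units = 957 * 1.1 * 82 = $86321.40

$86321.40


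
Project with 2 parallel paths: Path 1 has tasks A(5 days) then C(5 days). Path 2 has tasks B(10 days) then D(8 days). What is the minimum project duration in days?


Path 1 = 5 + 5 = 10 days
Path 2 = 10 + 8 = 18 days
Duration = max(10, 18) = 18 days

18 days


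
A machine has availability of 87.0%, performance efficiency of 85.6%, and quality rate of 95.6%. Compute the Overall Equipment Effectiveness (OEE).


Formula: OEE = Availability * Performance * Quality / 10000
A * P = 87.0% * 85.6% / 100 = 74.47%
OEE = 74.47% * 95.6% / 100 = 71.2%

71.2%


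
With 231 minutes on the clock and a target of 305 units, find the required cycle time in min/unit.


Formula: CT = Available Time / Number of Units
CT = 231 min / 305 units
CT = 0.76 min/unit

0.76 min/unit


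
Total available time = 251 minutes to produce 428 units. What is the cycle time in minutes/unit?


Formula: CT = Available Time / Number of Units
CT = 251 min / 428 units
CT = 0.59 min/unit

0.59 min/unit


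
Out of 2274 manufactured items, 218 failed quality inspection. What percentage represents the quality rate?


Formula: Quality Rate = Good Pieces / Total Pieces * 100
Good pieces = 2274 - 218 = 2056
QR = 2056 / 2274 * 100 = 90.4%

90.4%


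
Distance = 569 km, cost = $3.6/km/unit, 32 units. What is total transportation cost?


TC = dist * cost * units = 569 * 3.6 * 32 = $65548.80

$65548.80


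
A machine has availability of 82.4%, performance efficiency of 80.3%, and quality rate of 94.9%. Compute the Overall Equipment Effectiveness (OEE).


Formula: OEE = Availability * Performance * Quality / 10000
A * P = 82.4% * 80.3% / 100 = 66.17%
OEE = 66.17% * 94.9% / 100 = 62.8%

62.8%


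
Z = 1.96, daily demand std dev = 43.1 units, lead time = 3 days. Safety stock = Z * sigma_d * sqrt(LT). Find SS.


Formula: SS = z * sigma_d * sqrt(LT)
sqrt(LT) = sqrt(3) = 1.7321
SS = 1.96 * 43.1 * 1.7321
SS = 146.3 units

146.3 units


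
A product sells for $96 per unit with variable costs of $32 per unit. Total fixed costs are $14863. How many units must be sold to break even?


Formula: BEQ = Fixed Costs / (Price - Variable Cost)
Contribution margin = $96 - $32 = $64/unit
BEQ = ceil($14863 / $64/unit) = ceil(232.23) = 233 units

233 units


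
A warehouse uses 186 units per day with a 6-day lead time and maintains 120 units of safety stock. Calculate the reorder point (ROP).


Formula: ROP = (Daily Demand * Lead Time) + Safety Stock
Demand during lead time = 186 * 6 = 1116 units
ROP = 1116 + 120 = 1236 units

1236 units


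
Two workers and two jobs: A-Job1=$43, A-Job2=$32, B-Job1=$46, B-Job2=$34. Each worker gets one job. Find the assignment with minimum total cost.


Option 1: A->1 + B->2 = $43 + $34 = $77
Option 2: A->2 + B->1 = $32 + $46 = $78
Min cost = min($77, $78) = $77

$77


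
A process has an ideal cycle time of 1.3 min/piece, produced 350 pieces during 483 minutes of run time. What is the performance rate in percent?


Formula: Performance = (Ideal CT * Total Count) / Run Time * 100
Ideal output time = 1.3 * 350 = 455.0 min
Performance = 455.0 / 483 * 100 = 94.2%

94.2%


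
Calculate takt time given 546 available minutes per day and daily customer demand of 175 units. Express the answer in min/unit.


Formula: Takt Time = Available Production Time / Customer Demand
Takt = 546 min/day / 175 units/day
Takt = 3.12 min/unit

3.12 min/unit


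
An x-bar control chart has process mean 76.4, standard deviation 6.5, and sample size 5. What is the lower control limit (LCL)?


LCL = 76.4 - 3 * 6.5 / sqrt(5)

67.68


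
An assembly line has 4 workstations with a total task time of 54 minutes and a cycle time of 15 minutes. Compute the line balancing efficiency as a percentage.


Formula: Efficiency = Sum of Task Times / (N_stations * CT) * 100
Total station capacity = 4 stations * 15 min = 60 min
Efficiency = 54 / 60 * 100 = 90.0%

90.0%


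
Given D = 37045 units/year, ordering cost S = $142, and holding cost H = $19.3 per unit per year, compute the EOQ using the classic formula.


Formula: EOQ = sqrt(2 * D * S / H)
Numerator: 2 * 37045 * 142 = 10520780
2DS/H = 10520780 / 19.3 = 545118.1
EOQ = sqrt(545118.1) = 738.3 units

738.3 units


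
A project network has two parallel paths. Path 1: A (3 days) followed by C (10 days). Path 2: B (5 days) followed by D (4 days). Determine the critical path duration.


Path 1 = 3 + 10 = 13 days
Path 2 = 5 + 4 = 9 days
Duration = max(13, 9) = 13 days

13 days


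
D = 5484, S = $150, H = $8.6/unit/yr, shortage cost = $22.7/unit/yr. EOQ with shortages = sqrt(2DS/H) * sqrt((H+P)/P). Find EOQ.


Formula: EOQ* = sqrt(2DS/H) * sqrt((H+P)/P)
Base EOQ = sqrt(2*5484*150/8.6) = 437.38 units
Correction = sqrt((8.6+22.7)/22.7) = 1.17425
EOQ* = 437.38 * 1.17425 = 513.6 units

513.6 units


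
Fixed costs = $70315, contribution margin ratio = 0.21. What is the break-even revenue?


Formula: BER = Fixed Costs / Contribution Margin Ratio
BER = $70315 / 0.21
BER = $334833.33 (to the nearest cent)

$334833.33


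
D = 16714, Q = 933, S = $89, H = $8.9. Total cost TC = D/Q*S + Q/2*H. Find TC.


TC = 16714/933 * 89 + 933/2 * 8.9

$5746.22


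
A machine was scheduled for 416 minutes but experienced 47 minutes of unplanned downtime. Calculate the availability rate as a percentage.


Formula: Availability = (Planned Time - Downtime) / Planned Time * 100
Uptime = 416 - 47 = 369 min
Availability = 369 / 416 * 100 = 88.7%

88.7%


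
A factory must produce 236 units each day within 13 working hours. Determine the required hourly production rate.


Formula: Production Rate = Daily Demand / Available Hours
Rate = 236 units/day / 13 hours/day
Rate = 18.2 units/hour

18.2 units/hour


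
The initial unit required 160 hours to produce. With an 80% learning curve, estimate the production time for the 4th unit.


Formula: T_n = T_1 * (learning_rate)^(log2(n)) where learning_rate = rate/100
Doublings = log2(4) = 2
T_n = 160 * 0.8^2
T_n = 160 * 0.64 = 102.4 hours

102.4 hours


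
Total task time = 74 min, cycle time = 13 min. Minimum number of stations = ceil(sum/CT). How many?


Formula: N_min = ceil(Sum of Task Times / Cycle Time)
N_min = ceil(74 min / 13 min) = ceil(5.6923)
N_min = 6 stations

6


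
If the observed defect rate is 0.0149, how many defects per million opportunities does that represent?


DPMO = defect_rate * 1000000 = 0.0149 * 1000000

14900


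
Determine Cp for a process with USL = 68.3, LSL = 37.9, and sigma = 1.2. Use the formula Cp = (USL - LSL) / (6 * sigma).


Cp = (68.3 - 37.9) / (6 * 1.2)

4.22


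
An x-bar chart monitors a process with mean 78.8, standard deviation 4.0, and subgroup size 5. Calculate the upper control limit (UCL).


UCL = 78.8 + 3 * 4.0 / sqrt(5)

84.17


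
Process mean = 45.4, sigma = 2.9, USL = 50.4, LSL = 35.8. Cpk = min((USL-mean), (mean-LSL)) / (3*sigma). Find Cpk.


Cpu = (50.4 - 45.4) / (3 * 2.9) = 0.57
Cpl = (45.4 - 35.8) / (3 * 2.9) = 1.1
Cpk = min(0.57, 1.1) = 0.57

0.57


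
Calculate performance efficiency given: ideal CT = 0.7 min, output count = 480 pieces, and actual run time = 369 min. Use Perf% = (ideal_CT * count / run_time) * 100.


Formula: Performance = (Ideal CT * Total Count) / Run Time * 100
Ideal output time = 0.7 * 480 = 336.0 min
Performance = 336.0 / 369 * 100 = 91.1%

91.1%


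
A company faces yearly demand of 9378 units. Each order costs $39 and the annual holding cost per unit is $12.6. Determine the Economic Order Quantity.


Formula: EOQ = sqrt(2 * D * S / H)
Numerator: 2 * 9378 * 39 = 731484
2DS/H = 731484 / 12.6 = 58054.3
EOQ = sqrt(58054.3) = 240.9 units

240.9 units


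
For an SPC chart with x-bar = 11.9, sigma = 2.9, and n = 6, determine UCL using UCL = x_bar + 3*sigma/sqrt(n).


UCL = 11.9 + 3 * 2.9 / sqrt(6)

15.45


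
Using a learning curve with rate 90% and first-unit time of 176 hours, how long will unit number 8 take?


Formula: T_n = T_1 * (learning_rate)^(log2(n)) where learning_rate = rate/100
Doublings = log2(8) = 3
T_n = 176 * 0.9^3
T_n = 176 * 0.729 = 128.3 hours

128.3 hours


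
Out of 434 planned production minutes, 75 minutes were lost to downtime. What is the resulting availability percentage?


Formula: Availability = (Planned Time - Downtime) / Planned Time * 100
Uptime = 434 - 75 = 359 min
Availability = 359 / 434 * 100 = 82.7%

82.7%


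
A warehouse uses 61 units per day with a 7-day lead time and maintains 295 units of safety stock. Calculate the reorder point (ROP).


Formula: ROP = (Daily Demand * Lead Time) + Safety Stock
Demand during lead time = 61 * 7 = 427 units
ROP = 427 + 295 = 722 units

722 units


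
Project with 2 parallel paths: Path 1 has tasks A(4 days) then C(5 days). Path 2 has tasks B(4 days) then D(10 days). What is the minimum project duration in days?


Path 1 = 4 + 5 = 9 days
Path 2 = 4 + 10 = 14 days
Duration = max(9, 14) = 14 days

14 days


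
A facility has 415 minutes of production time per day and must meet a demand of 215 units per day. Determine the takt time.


Formula: Takt Time = Available Production Time / Customer Demand
Takt = 415 min/day / 215 units/day
Takt = 1.93 min/unit

1.93 min/unit
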